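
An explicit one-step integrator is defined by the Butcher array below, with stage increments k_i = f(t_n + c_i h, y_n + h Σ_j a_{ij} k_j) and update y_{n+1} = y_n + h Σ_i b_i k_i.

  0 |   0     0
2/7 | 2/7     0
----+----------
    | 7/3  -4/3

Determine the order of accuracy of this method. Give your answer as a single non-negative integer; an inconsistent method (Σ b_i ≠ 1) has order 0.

1

b = (7/3, -4/3)
c = (0, 2/7)
Σ b_i: 7/3·1 + (-4/3)·1 = 1 ✓
b·c: (-4/3)·2/7 = -8/21 ≠ 1/2 ⇒ order 1.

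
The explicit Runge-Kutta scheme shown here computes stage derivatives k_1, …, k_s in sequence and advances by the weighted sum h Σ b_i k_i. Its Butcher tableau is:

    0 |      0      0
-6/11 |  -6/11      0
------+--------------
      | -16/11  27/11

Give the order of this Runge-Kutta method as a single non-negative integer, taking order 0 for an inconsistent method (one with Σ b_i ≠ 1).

b = (-16/11, 27/11)
c = (0, -6/11)
Σ b_i: (-16/11)·1 + 27/11·1 = 1 ✓
b·c: 27/11·(-6/11) = -162/121 ≠ 1/2 ⇒ order 1.

1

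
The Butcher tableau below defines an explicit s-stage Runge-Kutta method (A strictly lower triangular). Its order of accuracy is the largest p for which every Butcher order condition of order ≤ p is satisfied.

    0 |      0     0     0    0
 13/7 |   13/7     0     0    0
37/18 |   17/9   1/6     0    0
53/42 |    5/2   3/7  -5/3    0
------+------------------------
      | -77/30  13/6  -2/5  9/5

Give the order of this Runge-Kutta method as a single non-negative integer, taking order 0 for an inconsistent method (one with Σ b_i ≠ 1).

b = (-77/30, 13/6, -2/5, 9/5)
c = (0, 13/7, 37/18, 53/42)
Ac = (0, 0, 13/42, -6959/2646)
Σ b_i: (-77/30)·1 + 13/6·1 + (-2/5)·1 + 9/5·1 = 1 ✓
b·c: 13/6·13/7 + (-2/5)·37/18 + 9/5·53/42 = 1724/315 ≠ 1/2 ⇒ order 1.

1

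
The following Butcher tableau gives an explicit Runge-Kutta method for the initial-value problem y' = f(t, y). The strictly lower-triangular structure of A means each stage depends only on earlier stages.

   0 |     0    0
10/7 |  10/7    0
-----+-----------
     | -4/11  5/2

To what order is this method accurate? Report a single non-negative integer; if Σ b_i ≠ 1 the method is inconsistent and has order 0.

0

b = (-4/11, 5/2)
c = (0, 10/7)
Σ b_i: (-4/11)·1 + 5/2·1 = 47/22 ≠ 1 ⇒ order 0.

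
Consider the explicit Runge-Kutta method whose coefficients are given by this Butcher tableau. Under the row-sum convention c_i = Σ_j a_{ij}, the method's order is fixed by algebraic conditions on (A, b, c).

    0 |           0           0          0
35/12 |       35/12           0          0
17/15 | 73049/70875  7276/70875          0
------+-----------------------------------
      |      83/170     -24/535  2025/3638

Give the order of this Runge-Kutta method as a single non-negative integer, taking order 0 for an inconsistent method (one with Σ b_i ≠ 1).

b = (83/170, -24/535, 2025/3638)
c = (0, 35/12, 17/15)
Ac = (0, 0, 1819/6075)
Σ b_i: 83/170·1 + (-24/535)·1 + 2025/3638·1 = 1 ✓
b·c: (-24/535)·35/12 + 2025/3638·17/15 = 1/2 ✓
b·c²: (-24/535)·1225/144 + 2025/3638·289/225 = 1/3 ✓
b·Ac: 2025/3638·1819/6075 = 1/6 ✓; 3 stages ⇒ order 3.

3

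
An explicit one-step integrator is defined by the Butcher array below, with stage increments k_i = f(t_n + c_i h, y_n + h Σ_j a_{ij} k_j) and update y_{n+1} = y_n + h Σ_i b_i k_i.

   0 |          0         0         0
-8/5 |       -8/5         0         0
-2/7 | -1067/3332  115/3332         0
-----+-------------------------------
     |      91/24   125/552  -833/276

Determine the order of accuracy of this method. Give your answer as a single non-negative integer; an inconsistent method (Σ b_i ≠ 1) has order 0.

b = (91/24, 125/552, -833/276)
c = (0, -8/5, -2/7)
Ac = (0, 0, -46/833)
Σ b_i: 91/24·1 + 125/552·1 + (-833/276)·1 = 1 ✓
b·c: 125/552·(-8/5) + (-833/276)·(-2/7) = 1/2 ✓
b·c²: 125/552·64/25 + (-833/276)·4/49 = 1/3 ✓
b·Ac: (-833/276)·(-46/833) = 1/6 ✓; 3 stages ⇒ order 3.

3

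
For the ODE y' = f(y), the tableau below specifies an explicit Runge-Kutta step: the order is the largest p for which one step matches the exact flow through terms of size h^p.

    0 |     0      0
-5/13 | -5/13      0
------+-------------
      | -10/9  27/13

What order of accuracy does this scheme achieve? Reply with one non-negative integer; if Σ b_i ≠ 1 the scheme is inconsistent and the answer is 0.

0

b = (-10/9, 27/13)
c = (0, -5/13)
Σ b_i: (-10/9)·1 + 27/13·1 = 113/117 ≠ 1 ⇒ order 0.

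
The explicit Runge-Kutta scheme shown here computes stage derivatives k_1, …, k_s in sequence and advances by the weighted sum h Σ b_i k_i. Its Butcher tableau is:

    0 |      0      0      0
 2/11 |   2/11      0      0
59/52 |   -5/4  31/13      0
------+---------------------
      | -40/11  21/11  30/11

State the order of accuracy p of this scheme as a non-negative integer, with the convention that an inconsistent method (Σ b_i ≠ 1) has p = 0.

1

b = (-40/11, 21/11, 30/11)
c = (0, 2/11, 59/52)
Ac = (0, 0, 62/143)
Σ b_i: (-40/11)·1 + 21/11·1 + 30/11·1 = 1 ✓
b·c: 21/11·2/11 + 30/11·59/52 = 10827/3146 ≠ 1/2 ⇒ order 1.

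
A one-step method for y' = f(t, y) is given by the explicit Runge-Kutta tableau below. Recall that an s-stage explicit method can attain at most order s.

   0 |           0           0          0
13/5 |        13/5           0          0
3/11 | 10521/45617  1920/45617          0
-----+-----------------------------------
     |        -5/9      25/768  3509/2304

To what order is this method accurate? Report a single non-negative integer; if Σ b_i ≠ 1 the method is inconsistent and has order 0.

b = (-5/9, 25/768, 3509/2304)
c = (0, 13/5, 3/11)
Ac = (0, 0, 384/3509)
Σ b_i: (-5/9)·1 + 25/768·1 + 3509/2304·1 = 1 ✓
b·c: 25/768·13/5 + 3509/2304·3/11 = 1/2 ✓
b·c²: 25/768·169/25 + 3509/2304·9/121 = 1/3 ✓
b·Ac: 3509/2304·384/3509 = 1/6 ✓; 3 stages ⇒ order 3.

3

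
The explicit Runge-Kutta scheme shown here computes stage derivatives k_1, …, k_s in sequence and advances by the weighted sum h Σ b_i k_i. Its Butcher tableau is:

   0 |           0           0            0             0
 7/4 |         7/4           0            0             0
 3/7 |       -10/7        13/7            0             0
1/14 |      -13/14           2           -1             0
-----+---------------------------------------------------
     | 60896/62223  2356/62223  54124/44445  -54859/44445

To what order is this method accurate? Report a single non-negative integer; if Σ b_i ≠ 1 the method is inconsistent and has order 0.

3

b = (60896/62223, 2356/62223, 54124/44445, -54859/44445)
c = (0, 7/4, 3/7, 1/14)
Ac = (0, 0, 13/4, 43/14)
Σ b_i: 60896/62223·1 + 2356/62223·1 + 54124/44445·1 + (-54859/44445)·1 = 1 ✓
b·c: 2356/62223·7/4 + 54124/44445·3/7 + (-54859/44445)·1/14 = 1/2 ✓
b·c²: 2356/62223·49/16 + 54124/44445·9/49 + (-54859/44445)·1/196 = 1/3 ✓
b·Ac: 54124/44445·13/4 + (-54859/44445)·43/14 = 1/6 ✓
b·c³: 2356/62223·343/64 + 54124/44445·27/343 + (-54859/44445)·1/2744 = 693033/2322992 ≠ 1/4 ⇒ order 3.
b·(c∘Ac): 54124/44445·39/28 + (-54859/44445)·43/196 = 354769/248892 ≠ 1/8
b·Ac²: 54124/44445·91/16 + (-54859/44445)·2329/392 = -1013879/2488920 ≠ 1/12
b·A²c: (-54859/44445)·(-13/4) = 713167/177780 ≠ 1/24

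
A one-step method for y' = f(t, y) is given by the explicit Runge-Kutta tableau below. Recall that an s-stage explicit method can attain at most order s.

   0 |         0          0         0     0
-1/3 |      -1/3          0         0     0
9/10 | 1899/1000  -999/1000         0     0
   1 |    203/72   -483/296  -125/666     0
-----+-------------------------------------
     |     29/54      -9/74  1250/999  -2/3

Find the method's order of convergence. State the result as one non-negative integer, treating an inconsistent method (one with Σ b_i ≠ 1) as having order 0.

4

b = (29/54, -9/74, 1250/999, -2/3)
c = (0, -1/3, 9/10, 1)
Ac = (0, 0, 333/1000, 3/8)
Σ b_i: 29/54·1 + (-9/74)·1 + 1250/999·1 + (-2/3)·1 = 1 ✓
b·c: (-9/74)·(-1/3) + 1250/999·9/10 + (-2/3)·1 = 1/2 ✓
b·c²: (-9/74)·1/9 + 1250/999·81/100 + (-2/3)·1 = 1/3 ✓
b·Ac: 1250/999·333/1000 + (-2/3)·3/8 = 1/6 ✓
b·c³: (-9/74)·(-1/27) + 1250/999·729/1000 + (-2/3)·1 = 1/4 ✓
b·(c∘Ac): 1250/999·2997/10000 + (-2/3)·3/8 = 1/8 ✓
b·Ac²: 1250/999·(-111/1000) + (-2/3)·(-1/3) = 1/12 ✓
b·A²c: (-2/3)·(-1/16) = 1/24 ✓; 4 stages ⇒ order 4.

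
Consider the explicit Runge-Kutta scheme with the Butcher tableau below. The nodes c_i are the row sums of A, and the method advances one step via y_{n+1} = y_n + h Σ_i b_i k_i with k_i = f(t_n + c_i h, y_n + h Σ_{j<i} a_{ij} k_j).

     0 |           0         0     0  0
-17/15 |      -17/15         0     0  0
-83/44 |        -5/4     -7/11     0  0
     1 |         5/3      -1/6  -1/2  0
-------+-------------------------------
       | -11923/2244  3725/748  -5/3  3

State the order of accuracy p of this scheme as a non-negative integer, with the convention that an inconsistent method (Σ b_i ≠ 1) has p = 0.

b = (-11923/2244, 3725/748, -5/3, 3)
c = (0, -17/15, -83/44, 1)
Ac = (0, 0, 119/165, 4483/3960)
Σ b_i: (-11923/2244)·1 + 3725/748·1 + (-5/3)·1 + 3·1 = 1 ✓
b·c: 3725/748·(-17/15) + (-5/3)·(-83/44) + 3·1 = 1/2 ✓
b·c²: 3725/748·289/225 + (-5/3)·6889/1936 + 3·1 = 60389/17424 ≠ 1/3 ⇒ order 2.
b·Ac: (-5/3)·119/165 + 3·4483/3960 = 8689/3960 ≠ 1/6

2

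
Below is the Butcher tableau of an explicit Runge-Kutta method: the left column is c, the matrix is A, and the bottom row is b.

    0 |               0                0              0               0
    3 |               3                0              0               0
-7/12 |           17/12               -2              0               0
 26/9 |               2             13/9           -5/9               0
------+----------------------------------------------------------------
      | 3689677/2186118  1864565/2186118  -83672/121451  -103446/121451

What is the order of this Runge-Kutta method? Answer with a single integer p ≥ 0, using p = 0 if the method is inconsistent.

b = (3689677/2186118, 1864565/2186118, -83672/121451, -103446/121451)
c = (0, 3, -7/12, 26/9)
Ac = (0, 0, -6, 503/108)
Σ b_i: 3689677/2186118·1 + 1864565/2186118·1 + (-83672/121451)·1 + (-103446/121451)·1 = 1 ✓
b·c: 1864565/2186118·3 + (-83672/121451)·(-7/12) + (-103446/121451)·26/9 = 1/2 ✓
b·c²: 1864565/2186118·9 + (-83672/121451)·49/144 + (-103446/121451)·676/81 = 1/3 ✓
b·Ac: (-83672/121451)·(-6) + (-103446/121451)·503/108 = 1/6 ✓
b·c³: 1864565/2186118·27 + (-83672/121451)·(-343/1728) + (-103446/121451)·17576/729 = 206971139/78700248 ≠ 1/4 ⇒ order 3.
b·(c∘Ac): (-83672/121451)·7/2 + (-103446/121451)·6539/486 = -45486637/3279177 ≠ 1/8
b·Ac²: (-83672/121451)·(-18) + (-103446/121451)·16603/1296 = 13021471/8744472 ≠ 1/12
b·A²c: (-103446/121451)·10/3 = -344820/121451 ≠ 1/24

3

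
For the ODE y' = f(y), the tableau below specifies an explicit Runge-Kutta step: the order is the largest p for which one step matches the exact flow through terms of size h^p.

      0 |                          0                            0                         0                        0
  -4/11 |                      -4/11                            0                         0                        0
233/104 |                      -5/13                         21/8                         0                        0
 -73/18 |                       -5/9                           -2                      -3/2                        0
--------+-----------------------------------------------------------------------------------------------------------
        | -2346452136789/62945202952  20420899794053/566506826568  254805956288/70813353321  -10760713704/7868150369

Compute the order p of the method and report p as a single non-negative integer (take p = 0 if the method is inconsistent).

3

b = (-2346452136789/62945202952, 20420899794053/566506826568, 254805956288/70813353321, -10760713704/7868150369)
c = (0, -4/11, 233/104, -73/18)
Ac = (0, 0, -21/22, -6025/2288)
Σ b_i: (-2346452136789/62945202952)·1 + 20420899794053/566506826568·1 + 254805956288/70813353321·1 + (-10760713704/7868150369)·1 = 1 ✓
b·c: 20420899794053/566506826568·(-4/11) + 254805956288/70813353321·233/104 + (-10760713704/7868150369)·(-73/18) = 1/2 ✓
b·c²: 20420899794053/566506826568·16/121 + 254805956288/70813353321·54289/10816 + (-10760713704/7868150369)·5329/324 = 1/3 ✓
b·Ac: 254805956288/70813353321·(-21/22) + (-10760713704/7868150369)·(-6025/2288) = 1/6 ✓
b·c³: 20420899794053/566506826568·(-64/1331) + 254805956288/70813353321·12649337/1124864 + (-10760713704/7868150369)·(-389017/5832) = 2871223424642617/22093766236152 ≠ 1/4 ⇒ order 3.
b·(c∘Ac): 254805956288/70813353321·(-4893/2288) + (-10760713704/7868150369)·439825/41184 = -23161416644539/1038595848708 ≠ 1/8
b·Ac²: 254805956288/70813353321·42/121 + (-10760713704/7868150369)·(-20399131/2617472) = 643090122162659/54006984132816 ≠ 1/12
b·A²c: (-10760713704/7868150369)·63/44 = -169481240838/86549654059 ≠ 1/24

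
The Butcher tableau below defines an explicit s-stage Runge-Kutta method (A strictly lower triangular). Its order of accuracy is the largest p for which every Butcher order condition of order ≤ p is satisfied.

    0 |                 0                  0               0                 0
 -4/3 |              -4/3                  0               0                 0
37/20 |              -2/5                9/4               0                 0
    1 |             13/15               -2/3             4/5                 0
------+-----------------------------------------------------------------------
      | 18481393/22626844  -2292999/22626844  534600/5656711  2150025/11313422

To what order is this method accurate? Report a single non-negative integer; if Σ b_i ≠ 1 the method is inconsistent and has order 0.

3

b = (18481393/22626844, -2292999/22626844, 534600/5656711, 2150025/11313422)
c = (0, -4/3, 37/20, 1)
Ac = (0, 0, -3, 533/225)
Σ b_i: 18481393/22626844·1 + (-2292999/22626844)·1 + 534600/5656711·1 + 2150025/11313422·1 = 1 ✓
b·c: (-2292999/22626844)·(-4/3) + 534600/5656711·37/20 + 2150025/11313422·1 = 1/2 ✓
b·c²: (-2292999/22626844)·16/9 + 534600/5656711·1369/400 + 2150025/11313422·1 = 1/3 ✓
b·Ac: 534600/5656711·(-3) + 2150025/11313422·533/225 = 1/6 ✓
b·c³: (-2292999/22626844)·(-64/27) + 534600/5656711·50653/8000 + 2150025/11313422·1 = 2094736841/2036415960 ≠ 1/4 ⇒ order 3.
b·(c∘Ac): 534600/5656711·(-111/20) + 2150025/11313422·533/225 = -2522669/33940266 ≠ 1/8
b·Ac²: 534600/5656711·4 + 2150025/11313422·20963/13500 = 1370770321/2036415960 ≠ 1/12
b·A²c: 2150025/11313422·(-12/5) = -2580030/5656711 ≠ 1/24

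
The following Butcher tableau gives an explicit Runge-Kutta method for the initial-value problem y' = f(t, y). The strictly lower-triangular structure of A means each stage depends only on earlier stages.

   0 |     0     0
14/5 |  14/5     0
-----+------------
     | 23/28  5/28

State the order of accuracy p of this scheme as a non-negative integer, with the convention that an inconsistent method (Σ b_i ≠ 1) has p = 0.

b = (23/28, 5/28)
c = (0, 14/5)
Σ b_i: 23/28·1 + 5/28·1 = 1 ✓
b·c: 5/28·14/5 = 1/2 ✓; 2 stages ⇒ order 2.

2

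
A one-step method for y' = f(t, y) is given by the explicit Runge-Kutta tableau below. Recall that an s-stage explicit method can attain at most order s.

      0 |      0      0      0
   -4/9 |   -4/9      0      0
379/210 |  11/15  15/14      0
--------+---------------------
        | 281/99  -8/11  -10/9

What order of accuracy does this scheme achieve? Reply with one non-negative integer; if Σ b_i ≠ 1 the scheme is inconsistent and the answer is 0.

b = (281/99, -8/11, -10/9)
c = (0, -4/9, 379/210)
Ac = (0, 0, -10/21)
Σ b_i: 281/99·1 + (-8/11)·1 + (-10/9)·1 = 1 ✓
b·c: (-8/11)·(-4/9) + (-10/9)·379/210 = -3497/2079 ≠ 1/2 ⇒ order 1.

1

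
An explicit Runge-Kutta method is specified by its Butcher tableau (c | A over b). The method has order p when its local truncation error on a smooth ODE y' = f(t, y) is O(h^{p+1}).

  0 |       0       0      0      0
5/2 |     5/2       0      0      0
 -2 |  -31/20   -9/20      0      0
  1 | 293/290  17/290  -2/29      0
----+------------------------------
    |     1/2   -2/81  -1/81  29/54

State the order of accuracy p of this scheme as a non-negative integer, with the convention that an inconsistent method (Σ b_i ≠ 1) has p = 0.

b = (1/2, -2/81, -1/81, 29/54)
c = (0, 5/2, -2, 1)
Ac = (0, 0, -9/8, 33/116)
Σ b_i: 1/2·1 + (-2/81)·1 + (-1/81)·1 + 29/54·1 = 1 ✓
b·c: (-2/81)·5/2 + (-1/81)·(-2) + 29/54·1 = 1/2 ✓
b·c²: (-2/81)·25/4 + (-1/81)·4 + 29/54·1 = 1/3 ✓
b·Ac: (-1/81)·(-9/8) + 29/54·33/116 = 1/6 ✓
b·c³: (-2/81)·125/8 + (-1/81)·(-8) + 29/54·1 = 1/4 ✓
b·(c∘Ac): (-1/81)·9/4 + 29/54·33/116 = 1/8 ✓
b·Ac²: (-1/81)·(-45/16) + 29/54·21/232 = 1/12 ✓
b·A²c: 29/54·9/116 = 1/24 ✓; 4 stages ⇒ order 4.

4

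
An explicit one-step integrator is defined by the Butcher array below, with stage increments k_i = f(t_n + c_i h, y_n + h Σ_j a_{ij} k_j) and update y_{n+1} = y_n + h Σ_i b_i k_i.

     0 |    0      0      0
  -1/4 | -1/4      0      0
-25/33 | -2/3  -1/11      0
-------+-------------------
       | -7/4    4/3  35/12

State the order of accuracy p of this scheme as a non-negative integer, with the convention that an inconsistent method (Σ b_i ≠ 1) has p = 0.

b = (-7/4, 4/3, 35/12)
c = (0, -1/4, -25/33)
Ac = (0, 0, 1/44)
Σ b_i: (-7/4)·1 + 4/3·1 + 35/12·1 = 5/2 ≠ 1 ⇒ order 0.

0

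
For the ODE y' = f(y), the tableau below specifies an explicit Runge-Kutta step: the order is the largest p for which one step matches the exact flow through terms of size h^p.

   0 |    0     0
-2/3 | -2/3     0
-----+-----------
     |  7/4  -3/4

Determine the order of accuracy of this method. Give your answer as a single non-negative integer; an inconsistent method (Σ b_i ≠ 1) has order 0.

2

b = (7/4, -3/4)
c = (0, -2/3)
Σ b_i: 7/4·1 + (-3/4)·1 = 1 ✓
b·c: (-3/4)·(-2/3) = 1/2 ✓; 2 stages ⇒ order 2.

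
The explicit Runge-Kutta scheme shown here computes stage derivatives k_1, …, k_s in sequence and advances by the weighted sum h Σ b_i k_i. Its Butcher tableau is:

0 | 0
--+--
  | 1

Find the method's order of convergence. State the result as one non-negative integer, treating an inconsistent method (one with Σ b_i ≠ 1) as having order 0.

1

b = (1)
c = (0)
Σ b_i: 1·1 = 1 ✓; 1 stage ⇒ order 1.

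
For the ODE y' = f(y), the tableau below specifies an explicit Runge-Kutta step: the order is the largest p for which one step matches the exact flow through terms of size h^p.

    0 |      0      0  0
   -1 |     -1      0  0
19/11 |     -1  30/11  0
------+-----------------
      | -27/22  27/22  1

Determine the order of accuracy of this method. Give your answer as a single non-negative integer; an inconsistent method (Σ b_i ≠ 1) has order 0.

2

b = (-27/22, 27/22, 1)
c = (0, -1, 19/11)
Ac = (0, 0, -30/11)
Σ b_i: (-27/22)·1 + 27/22·1 + 1·1 = 1 ✓
b·c: 27/22·(-1) + 1·19/11 = 1/2 ✓
b·c²: 27/22·1 + 1·361/121 = 1019/242 ≠ 1/3 ⇒ order 2.
b·Ac: 1·(-30/11) = -30/11 ≠ 1/6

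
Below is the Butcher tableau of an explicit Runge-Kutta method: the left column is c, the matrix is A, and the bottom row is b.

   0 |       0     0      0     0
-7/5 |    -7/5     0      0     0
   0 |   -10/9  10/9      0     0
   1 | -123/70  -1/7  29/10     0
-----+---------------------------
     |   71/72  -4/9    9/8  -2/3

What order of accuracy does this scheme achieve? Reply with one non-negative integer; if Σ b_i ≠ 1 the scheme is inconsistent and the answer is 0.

b = (71/72, -4/9, 9/8, -2/3)
c = (0, -7/5, 0, 1)
Ac = (0, 0, -14/9, 1/5)
Σ b_i: 71/72·1 + (-4/9)·1 + 9/8·1 + (-2/3)·1 = 1 ✓
b·c: (-4/9)·(-7/5) + (-2/3)·1 = -2/45 ≠ 1/2 ⇒ order 1.

1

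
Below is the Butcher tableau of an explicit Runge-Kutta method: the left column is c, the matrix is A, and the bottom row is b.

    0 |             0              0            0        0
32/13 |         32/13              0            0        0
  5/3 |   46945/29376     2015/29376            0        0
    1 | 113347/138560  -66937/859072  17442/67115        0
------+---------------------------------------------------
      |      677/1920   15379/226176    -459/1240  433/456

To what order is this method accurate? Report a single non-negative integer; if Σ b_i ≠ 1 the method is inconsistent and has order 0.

4

b = (677/1920, 15379/226176, -459/1240, 433/456)
c = (0, 32/13, 5/3, 1)
Ac = (0, 0, 155/918, 209/866)
Σ b_i: 677/1920·1 + 15379/226176·1 + (-459/1240)·1 + 433/456·1 = 1 ✓
b·c: 15379/226176·32/13 + (-459/1240)·5/3 + 433/456·1 = 1/2 ✓
b·c²: 15379/226176·1024/169 + (-459/1240)·25/9 + 433/456·1 = 1/3 ✓
b·Ac: (-459/1240)·155/918 + 433/456·209/866 = 1/6 ✓
b·c³: 15379/226176·32768/2197 + (-459/1240)·125/27 + 433/456·1 = 1/4 ✓
b·(c∘Ac): (-459/1240)·775/2754 + 433/456·209/866 = 1/8 ✓
b·Ac²: (-459/1240)·2480/5967 + 433/456·1406/5629 = 1/12 ✓
b·A²c: 433/456·19/433 = 1/24 ✓; 4 stages ⇒ order 4.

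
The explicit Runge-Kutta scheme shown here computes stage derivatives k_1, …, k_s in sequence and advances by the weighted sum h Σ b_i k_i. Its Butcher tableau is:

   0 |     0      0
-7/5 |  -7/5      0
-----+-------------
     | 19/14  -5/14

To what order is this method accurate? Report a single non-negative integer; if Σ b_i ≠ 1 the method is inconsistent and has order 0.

2

b = (19/14, -5/14)
c = (0, -7/5)
Σ b_i: 19/14·1 + (-5/14)·1 = 1 ✓
b·c: (-5/14)·(-7/5) = 1/2 ✓; 2 stages ⇒ order 2.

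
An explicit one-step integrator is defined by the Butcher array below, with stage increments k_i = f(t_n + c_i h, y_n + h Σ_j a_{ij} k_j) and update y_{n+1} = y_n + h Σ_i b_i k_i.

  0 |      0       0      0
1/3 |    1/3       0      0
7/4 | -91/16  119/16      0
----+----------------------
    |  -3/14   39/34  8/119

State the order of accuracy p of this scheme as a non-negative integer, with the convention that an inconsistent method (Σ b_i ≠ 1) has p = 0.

b = (-3/14, 39/34, 8/119)
c = (0, 1/3, 7/4)
Ac = (0, 0, 119/48)
Σ b_i: (-3/14)·1 + 39/34·1 + 8/119·1 = 1 ✓
b·c: 39/34·1/3 + 8/119·7/4 = 1/2 ✓
b·c²: 39/34·1/9 + 8/119·49/16 = 1/3 ✓
b·Ac: 8/119·119/48 = 1/6 ✓; 3 stages ⇒ order 3.

3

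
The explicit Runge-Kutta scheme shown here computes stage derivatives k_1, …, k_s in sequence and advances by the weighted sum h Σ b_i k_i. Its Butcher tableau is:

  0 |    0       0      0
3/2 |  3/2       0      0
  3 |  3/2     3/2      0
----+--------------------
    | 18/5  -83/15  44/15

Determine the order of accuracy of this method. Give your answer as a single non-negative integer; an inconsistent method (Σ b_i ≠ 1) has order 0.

2

b = (18/5, -83/15, 44/15)
c = (0, 3/2, 3)
Ac = (0, 0, 9/4)
Σ b_i: 18/5·1 + (-83/15)·1 + 44/15·1 = 1 ✓
b·c: (-83/15)·3/2 + 44/15·3 = 1/2 ✓
b·c²: (-83/15)·9/4 + 44/15·9 = 279/20 ≠ 1/3 ⇒ order 2.
b·Ac: 44/15·9/4 = 33/5 ≠ 1/6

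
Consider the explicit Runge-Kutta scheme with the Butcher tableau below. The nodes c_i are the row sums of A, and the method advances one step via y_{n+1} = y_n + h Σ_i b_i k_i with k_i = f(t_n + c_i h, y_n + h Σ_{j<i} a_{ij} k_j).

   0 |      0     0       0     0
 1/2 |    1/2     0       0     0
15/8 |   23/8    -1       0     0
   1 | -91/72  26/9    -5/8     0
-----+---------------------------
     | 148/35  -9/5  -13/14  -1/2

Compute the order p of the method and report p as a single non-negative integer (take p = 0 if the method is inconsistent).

1

b = (148/35, -9/5, -13/14, -1/2)
c = (0, 1/2, 15/8, 1)
Ac = (0, 0, -1/2, 157/576)
Σ b_i: 148/35·1 + (-9/5)·1 + (-13/14)·1 + (-1/2)·1 = 1 ✓
b·c: (-9/5)·1/2 + (-13/14)·15/8 + (-1/2)·1 = -1759/560 ≠ 1/2 ⇒ order 1.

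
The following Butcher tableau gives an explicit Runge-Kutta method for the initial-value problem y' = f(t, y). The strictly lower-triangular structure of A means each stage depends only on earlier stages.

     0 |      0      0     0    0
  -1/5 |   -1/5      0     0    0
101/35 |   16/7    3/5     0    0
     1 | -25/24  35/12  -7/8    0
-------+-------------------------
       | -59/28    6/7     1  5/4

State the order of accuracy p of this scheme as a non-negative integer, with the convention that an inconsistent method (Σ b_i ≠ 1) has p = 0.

1

b = (-59/28, 6/7, 1, 5/4)
c = (0, -1/5, 101/35, 1)
Ac = (0, 0, -3/25, -373/120)
Σ b_i: (-59/28)·1 + 6/7·1 + 1·1 + 5/4·1 = 1 ✓
b·c: 6/7·(-1/5) + 1·101/35 + 5/4·1 = 111/28 ≠ 1/2 ⇒ order 1.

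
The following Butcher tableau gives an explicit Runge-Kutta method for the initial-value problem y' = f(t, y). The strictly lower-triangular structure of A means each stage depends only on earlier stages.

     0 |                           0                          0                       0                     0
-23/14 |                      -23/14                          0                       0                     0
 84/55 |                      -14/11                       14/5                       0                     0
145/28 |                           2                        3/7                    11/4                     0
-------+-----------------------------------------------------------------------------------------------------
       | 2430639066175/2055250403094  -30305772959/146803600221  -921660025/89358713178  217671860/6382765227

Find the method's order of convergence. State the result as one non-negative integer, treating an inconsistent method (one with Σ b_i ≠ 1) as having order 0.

3

b = (2430639066175/2055250403094, -30305772959/146803600221, -921660025/89358713178, 217671860/6382765227)
c = (0, -23/14, 84/55, 145/28)
Ac = (0, 0, -23/5, 1713/490)
Σ b_i: 2430639066175/2055250403094·1 + (-30305772959/146803600221)·1 + (-921660025/89358713178)·1 + 217671860/6382765227·1 = 1 ✓
b·c: (-30305772959/146803600221)·(-23/14) + (-921660025/89358713178)·84/55 + 217671860/6382765227·145/28 = 1/2 ✓
b·c²: (-30305772959/146803600221)·529/196 + (-921660025/89358713178)·7056/3025 + 217671860/6382765227·21025/784 = 1/3 ✓
b·Ac: (-921660025/89358713178)·(-23/5) + 217671860/6382765227·1713/490 = 1/6 ✓
b·c³: (-30305772959/146803600221)·(-12167/2744) + (-921660025/89358713178)·592704/166375 + 217671860/6382765227·3048625/21952 = 515104839278137/91741612196080 ≠ 1/4 ⇒ order 3.
b·(c∘Ac): (-921660025/89358713178)·(-1932/275) + 217671860/6382765227·49677/2744 = 143838104633/208503664082 ≠ 1/8
b·Ac²: (-921660025/89358713178)·529/70 + 217671860/6382765227·2856633/377300 = 1771831548799/9829458449580 ≠ 1/12
b·A²c: 217671860/6382765227·(-253/20) = -2753549029/6382765227 ≠ 1/24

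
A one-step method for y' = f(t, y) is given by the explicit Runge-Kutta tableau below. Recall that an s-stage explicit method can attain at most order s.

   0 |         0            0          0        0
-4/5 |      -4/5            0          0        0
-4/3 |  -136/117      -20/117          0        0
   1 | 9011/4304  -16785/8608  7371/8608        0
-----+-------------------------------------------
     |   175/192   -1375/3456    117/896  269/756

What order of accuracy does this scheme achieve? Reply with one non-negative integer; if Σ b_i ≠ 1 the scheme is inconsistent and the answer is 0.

4

b = (175/192, -1375/3456, 117/896, 269/756)
c = (0, -4/5, -4/3, 1)
Ac = (0, 0, 16/117, 225/538)
Σ b_i: 175/192·1 + (-1375/3456)·1 + 117/896·1 + 269/756·1 = 1 ✓
b·c: (-1375/3456)·(-4/5) + 117/896·(-4/3) + 269/756·1 = 1/2 ✓
b·c²: (-1375/3456)·16/25 + 117/896·16/9 + 269/756·1 = 1/3 ✓
b·Ac: 117/896·16/117 + 269/756·225/538 = 1/6 ✓
b·c³: (-1375/3456)·(-64/125) + 117/896·(-64/27) + 269/756·1 = 1/4 ✓
b·(c∘Ac): 117/896·(-64/351) + 269/756·225/538 = 1/8 ✓
b·Ac²: 117/896·(-64/585) + 269/756·369/1345 = 1/12 ✓
b·A²c: 269/756·63/538 = 1/24 ✓; 4 stages ⇒ order 4.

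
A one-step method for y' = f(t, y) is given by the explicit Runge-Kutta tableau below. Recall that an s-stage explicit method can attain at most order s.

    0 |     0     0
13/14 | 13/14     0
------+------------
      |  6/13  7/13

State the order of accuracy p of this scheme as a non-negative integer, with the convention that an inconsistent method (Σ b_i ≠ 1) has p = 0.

2

b = (6/13, 7/13)
c = (0, 13/14)
Σ b_i: 6/13·1 + 7/13·1 = 1 ✓
b·c: 7/13·13/14 = 1/2 ✓; 2 stages ⇒ order 2.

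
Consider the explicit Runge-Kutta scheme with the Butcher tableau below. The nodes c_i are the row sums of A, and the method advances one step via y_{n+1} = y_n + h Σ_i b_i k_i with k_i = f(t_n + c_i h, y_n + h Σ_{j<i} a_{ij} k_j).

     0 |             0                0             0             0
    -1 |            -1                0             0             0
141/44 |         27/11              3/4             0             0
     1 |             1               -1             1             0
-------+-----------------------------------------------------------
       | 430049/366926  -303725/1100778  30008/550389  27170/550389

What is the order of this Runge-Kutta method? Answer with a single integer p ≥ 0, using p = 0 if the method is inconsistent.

b = (430049/366926, -303725/1100778, 30008/550389, 27170/550389)
c = (0, -1, 141/44, 1)
Ac = (0, 0, -3/4, 185/44)
Σ b_i: 430049/366926·1 + (-303725/1100778)·1 + 30008/550389·1 + 27170/550389·1 = 1 ✓
b·c: (-303725/1100778)·(-1) + 30008/550389·141/44 + 27170/550389·1 = 1/2 ✓
b·c²: (-303725/1100778)·1 + 30008/550389·19881/1936 + 27170/550389·1 = 1/3 ✓
b·Ac: 30008/550389·(-3/4) + 27170/550389·185/44 = 1/6 ✓
b·c³: (-303725/1100778)·(-1) + 30008/550389·2803221/85184 + 27170/550389·1 = 34218237/16144744 ≠ 1/4 ⇒ order 3.
b·(c∘Ac): 30008/550389·(-423/176) + 27170/550389·185/44 = 42116/550389 ≠ 1/8
b·Ac²: 30008/550389·3/4 + 27170/550389·17945/1936 = 24142603/48434232 ≠ 1/12
b·A²c: 27170/550389·(-3/4) = -13585/366926 ≠ 1/24

3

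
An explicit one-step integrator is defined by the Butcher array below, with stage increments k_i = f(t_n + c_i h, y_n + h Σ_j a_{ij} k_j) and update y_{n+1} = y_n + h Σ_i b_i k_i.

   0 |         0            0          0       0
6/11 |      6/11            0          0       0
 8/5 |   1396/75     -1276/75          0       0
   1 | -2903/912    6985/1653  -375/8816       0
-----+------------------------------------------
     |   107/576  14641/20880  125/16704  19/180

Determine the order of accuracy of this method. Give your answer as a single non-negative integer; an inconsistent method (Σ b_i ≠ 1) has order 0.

b = (107/576, 14641/20880, 125/16704, 19/180)
c = (0, 6/11, 8/5, 1)
Ac = (0, 0, -232/25, 85/38)
Σ b_i: 107/576·1 + 14641/20880·1 + 125/16704·1 + 19/180·1 = 1 ✓
b·c: 14641/20880·6/11 + 125/16704·8/5 + 19/180·1 = 1/2 ✓
b·c²: 14641/20880·36/121 + 125/16704·64/25 + 19/180·1 = 1/3 ✓
b·Ac: 125/16704·(-232/25) + 19/180·85/38 = 1/6 ✓
b·c³: 14641/20880·216/1331 + 125/16704·512/125 + 19/180·1 = 1/4 ✓
b·(c∘Ac): 125/16704·(-1856/125) + 19/180·85/38 = 1/8 ✓
b·Ac²: 125/16704·(-1392/275) + 19/180·240/209 = 1/12 ✓
b·A²c: 19/180·15/38 = 1/24 ✓; 4 stages ⇒ order 4.

4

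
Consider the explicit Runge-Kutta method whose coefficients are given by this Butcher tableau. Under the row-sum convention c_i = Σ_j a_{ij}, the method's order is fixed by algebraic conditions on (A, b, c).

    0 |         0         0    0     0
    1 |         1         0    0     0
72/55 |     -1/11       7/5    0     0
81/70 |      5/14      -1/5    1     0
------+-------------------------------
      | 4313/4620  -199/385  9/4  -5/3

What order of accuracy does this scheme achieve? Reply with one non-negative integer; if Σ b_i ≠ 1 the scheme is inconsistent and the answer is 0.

2

b = (4313/4620, -199/385, 9/4, -5/3)
c = (0, 1, 72/55, 81/70)
Ac = (0, 0, 7/5, 61/55)
Σ b_i: 4313/4620·1 + (-199/385)·1 + 9/4·1 + (-5/3)·1 = 1 ✓
b·c: (-199/385)·1 + 9/4·72/55 + (-5/3)·81/70 = 1/2 ✓
b·c²: (-199/385)·1 + 9/4·5184/3025 + (-5/3)·6561/4900 = 656549/592900 ≠ 1/3 ⇒ order 2.
b·Ac: 9/4·7/5 + (-5/3)·61/55 = 859/660 ≠ 1/6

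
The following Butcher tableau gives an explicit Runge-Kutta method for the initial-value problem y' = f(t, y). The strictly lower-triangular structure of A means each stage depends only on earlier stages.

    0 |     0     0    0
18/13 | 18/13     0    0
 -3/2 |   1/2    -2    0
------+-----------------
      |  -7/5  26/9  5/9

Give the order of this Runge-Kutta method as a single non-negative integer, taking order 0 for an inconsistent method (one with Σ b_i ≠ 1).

0

b = (-7/5, 26/9, 5/9)
c = (0, 18/13, -3/2)
Ac = (0, 0, -36/13)
Σ b_i: (-7/5)·1 + 26/9·1 + 5/9·1 = 92/45 ≠ 1 ⇒ order 0.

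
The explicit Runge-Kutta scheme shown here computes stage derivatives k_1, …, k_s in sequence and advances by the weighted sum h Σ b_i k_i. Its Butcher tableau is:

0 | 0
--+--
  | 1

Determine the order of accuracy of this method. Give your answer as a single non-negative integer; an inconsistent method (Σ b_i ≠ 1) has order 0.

1

b = (1)
c = (0)
Σ b_i: 1·1 = 1 ✓; 1 stage ⇒ order 1.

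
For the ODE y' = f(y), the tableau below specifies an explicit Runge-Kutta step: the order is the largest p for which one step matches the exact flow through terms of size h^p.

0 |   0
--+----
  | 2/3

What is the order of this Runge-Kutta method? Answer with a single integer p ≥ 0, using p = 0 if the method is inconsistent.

0

b = (2/3)
c = (0)
Σ b_i: 2/3·1 = 2/3 ≠ 1 ⇒ order 0.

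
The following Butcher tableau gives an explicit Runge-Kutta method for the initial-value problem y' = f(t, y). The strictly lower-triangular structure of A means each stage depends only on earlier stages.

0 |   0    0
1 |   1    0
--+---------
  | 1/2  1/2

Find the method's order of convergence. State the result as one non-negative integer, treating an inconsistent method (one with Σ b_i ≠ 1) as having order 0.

b = (1/2, 1/2)
c = (0, 1)
Σ b_i: 1/2·1 + 1/2·1 = 1 ✓
b·c: 1/2·1 = 1/2 ✓; 2 stages ⇒ order 2.

2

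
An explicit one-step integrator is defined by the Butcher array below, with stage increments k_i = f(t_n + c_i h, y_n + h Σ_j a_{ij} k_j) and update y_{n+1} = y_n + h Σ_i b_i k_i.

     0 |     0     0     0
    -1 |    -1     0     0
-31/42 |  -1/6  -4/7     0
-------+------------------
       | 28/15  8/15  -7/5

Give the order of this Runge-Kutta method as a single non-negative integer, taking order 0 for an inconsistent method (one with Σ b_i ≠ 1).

2

b = (28/15, 8/15, -7/5)
c = (0, -1, -31/42)
Ac = (0, 0, 4/7)
Σ b_i: 28/15·1 + 8/15·1 + (-7/5)·1 = 1 ✓
b·c: 8/15·(-1) + (-7/5)·(-31/42) = 1/2 ✓
b·c²: 8/15·1 + (-7/5)·961/1764 = -289/1260 ≠ 1/3 ⇒ order 2.
b·Ac: (-7/5)·4/7 = -4/5 ≠ 1/6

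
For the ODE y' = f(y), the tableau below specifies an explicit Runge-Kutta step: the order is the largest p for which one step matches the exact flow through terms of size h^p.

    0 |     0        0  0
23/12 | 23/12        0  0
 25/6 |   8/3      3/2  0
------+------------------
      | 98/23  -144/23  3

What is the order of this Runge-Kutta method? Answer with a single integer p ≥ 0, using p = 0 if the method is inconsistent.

b = (98/23, -144/23, 3)
c = (0, 23/12, 25/6)
Ac = (0, 0, 23/8)
Σ b_i: 98/23·1 + (-144/23)·1 + 3·1 = 1 ✓
b·c: (-144/23)·23/12 + 3·25/6 = 1/2 ✓
b·c²: (-144/23)·529/144 + 3·625/36 = 349/12 ≠ 1/3 ⇒ order 2.
b·Ac: 3·23/8 = 69/8 ≠ 1/6

2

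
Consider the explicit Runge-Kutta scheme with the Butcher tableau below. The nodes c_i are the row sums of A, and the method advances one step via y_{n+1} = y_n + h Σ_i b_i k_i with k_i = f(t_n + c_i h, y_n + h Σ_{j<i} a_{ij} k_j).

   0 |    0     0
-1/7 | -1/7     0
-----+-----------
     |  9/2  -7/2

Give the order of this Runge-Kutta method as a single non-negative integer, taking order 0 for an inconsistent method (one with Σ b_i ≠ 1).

b = (9/2, -7/2)
c = (0, -1/7)
Σ b_i: 9/2·1 + (-7/2)·1 = 1 ✓
b·c: (-7/2)·(-1/7) = 1/2 ✓; 2 stages ⇒ order 2.

2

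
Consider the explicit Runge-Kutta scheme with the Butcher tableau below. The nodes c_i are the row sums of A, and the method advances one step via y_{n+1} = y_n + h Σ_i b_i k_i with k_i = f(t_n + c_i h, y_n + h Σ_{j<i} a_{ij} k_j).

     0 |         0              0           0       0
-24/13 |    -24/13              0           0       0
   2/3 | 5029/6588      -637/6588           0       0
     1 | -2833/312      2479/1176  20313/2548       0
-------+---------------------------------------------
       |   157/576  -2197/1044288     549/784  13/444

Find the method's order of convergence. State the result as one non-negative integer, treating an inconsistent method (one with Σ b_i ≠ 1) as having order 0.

4

b = (157/576, -2197/1044288, 549/784, 13/444)
c = (0, -24/13, 2/3, 1)
Ac = (0, 0, 98/549, 37/26)
Σ b_i: 157/576·1 + (-2197/1044288)·1 + 549/784·1 + 13/444·1 = 1 ✓
b·c: (-2197/1044288)·(-24/13) + 549/784·2/3 + 13/444·1 = 1/2 ✓
b·c²: (-2197/1044288)·576/169 + 549/784·4/9 + 13/444·1 = 1/3 ✓
b·Ac: 549/784·98/549 + 13/444·37/26 = 1/6 ✓
b·c³: (-2197/1044288)·(-13824/2197) + 549/784·8/27 + 13/444·1 = 1/4 ✓
b·(c∘Ac): 549/784·196/1647 + 13/444·37/26 = 1/8 ✓
b·Ac²: 549/784·(-784/2379) + 13/444·1813/169 = 1/12 ✓
b·A²c: 13/444·37/26 = 1/24 ✓; 4 stages ⇒ order 4.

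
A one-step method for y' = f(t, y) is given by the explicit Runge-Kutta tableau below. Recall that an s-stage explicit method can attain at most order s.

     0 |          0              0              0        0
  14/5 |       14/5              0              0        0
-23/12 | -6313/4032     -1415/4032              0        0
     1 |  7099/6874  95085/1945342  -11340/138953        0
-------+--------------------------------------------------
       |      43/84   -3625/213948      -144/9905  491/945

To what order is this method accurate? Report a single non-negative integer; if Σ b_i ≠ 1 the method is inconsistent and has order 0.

4

b = (43/84, -3625/213948, -144/9905, 491/945)
c = (0, 14/5, -23/12, 1)
Ac = (0, 0, -283/288, 144/491)
Σ b_i: 43/84·1 + (-3625/213948)·1 + (-144/9905)·1 + 491/945·1 = 1 ✓
b·c: (-3625/213948)·14/5 + (-144/9905)·(-23/12) + 491/945·1 = 1/2 ✓
b·c²: (-3625/213948)·196/25 + (-144/9905)·529/144 + 491/945·1 = 1/3 ✓
b·Ac: (-144/9905)·(-283/288) + 491/945·144/491 = 1/6 ✓
b·c³: (-3625/213948)·2744/125 + (-144/9905)·(-12167/1728) + 491/945·1 = 1/4 ✓
b·(c∘Ac): (-144/9905)·6509/3456 + 491/945·144/491 = 1/8 ✓
b·Ac²: (-144/9905)·(-1981/720) + 491/945·819/9820 = 1/12 ✓
b·A²c: 491/945·315/3928 = 1/24 ✓; 4 stages ⇒ order 4.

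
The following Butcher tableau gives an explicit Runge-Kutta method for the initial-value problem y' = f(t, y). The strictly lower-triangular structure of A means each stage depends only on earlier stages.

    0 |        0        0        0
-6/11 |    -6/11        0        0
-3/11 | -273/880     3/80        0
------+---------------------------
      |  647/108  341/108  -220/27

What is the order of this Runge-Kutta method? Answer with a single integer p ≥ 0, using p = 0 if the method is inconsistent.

3

b = (647/108, 341/108, -220/27)
c = (0, -6/11, -3/11)
Ac = (0, 0, -9/440)
Σ b_i: 647/108·1 + 341/108·1 + (-220/27)·1 = 1 ✓
b·c: 341/108·(-6/11) + (-220/27)·(-3/11) = 1/2 ✓
b·c²: 341/108·36/121 + (-220/27)·9/121 = 1/3 ✓
b·Ac: (-220/27)·(-9/440) = 1/6 ✓; 3 stages ⇒ order 3.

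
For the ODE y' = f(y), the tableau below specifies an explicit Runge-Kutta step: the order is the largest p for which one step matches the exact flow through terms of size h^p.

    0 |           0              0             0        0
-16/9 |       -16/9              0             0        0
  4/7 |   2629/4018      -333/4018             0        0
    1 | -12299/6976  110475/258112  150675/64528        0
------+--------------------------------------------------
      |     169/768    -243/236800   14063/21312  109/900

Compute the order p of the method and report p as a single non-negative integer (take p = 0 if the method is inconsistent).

b = (169/768, -243/236800, 14063/21312, 109/900)
c = (0, -16/9, 4/7, 1)
Ac = (0, 0, 296/2009, 125/218)
Σ b_i: 169/768·1 + (-243/236800)·1 + 14063/21312·1 + 109/900·1 = 1 ✓
b·c: (-243/236800)·(-16/9) + 14063/21312·4/7 + 109/900·1 = 1/2 ✓
b·c²: (-243/236800)·256/81 + 14063/21312·16/49 + 109/900·1 = 1/3 ✓
b·Ac: 14063/21312·296/2009 + 109/900·125/218 = 1/6 ✓
b·c³: (-243/236800)·(-4096/729) + 14063/21312·64/343 + 109/900·1 = 1/4 ✓
b·(c∘Ac): 14063/21312·1184/14063 + 109/900·125/218 = 1/8 ✓
b·Ac²: 14063/21312·(-4736/18081) + 109/900·2075/981 = 1/12 ✓
b·A²c: 109/900·75/218 = 1/24 ✓; 4 stages ⇒ order 4.

4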